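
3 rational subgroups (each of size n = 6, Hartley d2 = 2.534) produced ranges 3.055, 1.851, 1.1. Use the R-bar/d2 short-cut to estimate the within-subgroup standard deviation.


R_bar = (3.055 + 1.851 + 1.1) / 3
R_bar = 6.006 / 3 = 2.002
sigma_hat = R_bar / d2 = 2.002 / 2.534 = 0.7901

0.7901


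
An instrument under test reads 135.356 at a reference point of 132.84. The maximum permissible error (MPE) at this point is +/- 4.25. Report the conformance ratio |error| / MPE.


e = indication - reference = 135.356 - 132.84 = 2.5160
|e| = 2.5160
ratio = |e| / MPE = 2.5160 / 4.25
ratio = 0.5920

0.5920


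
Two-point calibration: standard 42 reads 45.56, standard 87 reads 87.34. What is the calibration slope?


slope = (y2 - y1) / (x2 - x1)
= (87.34 - 45.56) / (87 - 42)
= 41.7800 / 45
= 0.9284

0.9284


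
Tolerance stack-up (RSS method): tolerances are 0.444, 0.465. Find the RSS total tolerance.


RSS = sqrt(0.444^2 + 0.465^2)
= sqrt(0.413361)
= 0.6429

0.6429


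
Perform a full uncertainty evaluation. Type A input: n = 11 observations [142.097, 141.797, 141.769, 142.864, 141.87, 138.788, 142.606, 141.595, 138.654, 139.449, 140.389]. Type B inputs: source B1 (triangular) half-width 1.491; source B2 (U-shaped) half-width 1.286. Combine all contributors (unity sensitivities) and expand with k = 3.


mean = (142.097 + 141.797 + 141.769 + 142.864 + 141.87 + 138.788 + 142.606 + 141.595 + 138.654 + 139.449 + 140.389) / 11 = 141.0798182
s = sqrt(sum((x - mean)^2)/(n-1)) = 1.5066565
u_A = s / sqrt(n) = 1.5066565 / sqrt(11) = 0.45427403
u_B1 = 1.491 / sqrt(6) = 0.6086982
u_B2 = 1.286 / sqrt(2) = 0.90933932
uc = sqrt(0.45427403^2 + 0.6086982^2 + 0.90933932^2) = 1.1848107
U = k * uc = 3 * 1.1848107
U = 3.5544

3.5544


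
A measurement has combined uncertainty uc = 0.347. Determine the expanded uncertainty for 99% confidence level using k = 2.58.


U = k * uc
U = 2.58 * 0.347
U = 0.8953

0.8953


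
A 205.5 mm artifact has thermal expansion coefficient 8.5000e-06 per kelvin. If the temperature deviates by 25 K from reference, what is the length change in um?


dL = L * alpha * dT
= 205.5 * 8.5000e-06 * 25
= 0.0436687 mm
dL_um = 0.0436687 * 1000 = 43.6687 um

43.6687


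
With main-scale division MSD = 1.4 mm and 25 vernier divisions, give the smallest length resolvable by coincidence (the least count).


LC = MSD / n_div
= 1.4 / 25
= 0.0560

0.0560


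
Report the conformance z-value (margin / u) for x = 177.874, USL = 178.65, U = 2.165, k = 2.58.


u = U / k = 2.165 / 2.58 = 0.83914729
margin = |USL - x| = |178.65 - 177.874| = 0.776
z = margin / u = 0.776 / 0.83914729
z = 0.9247

0.9247


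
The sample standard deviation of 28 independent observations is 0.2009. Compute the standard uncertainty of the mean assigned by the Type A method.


u_A = s / sqrt(n)
u_A = 0.2009 / sqrt(28)
u_A = 0.2009 / 5.2915026
u_A = 0.0380

0.0380


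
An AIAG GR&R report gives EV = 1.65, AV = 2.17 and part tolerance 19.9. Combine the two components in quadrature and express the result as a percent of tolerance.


GRR = sqrt(EV^2 + AV^2) = sqrt(1.65^2 + 2.17^2) = 2.7260594
%GRR = GRR / tol * 100 = 2.7260594 / 19.9 * 100
%GRR = 13.6988

13.6988


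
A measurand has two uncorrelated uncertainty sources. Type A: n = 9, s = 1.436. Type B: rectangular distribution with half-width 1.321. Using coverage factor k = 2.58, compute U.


u_A = s / sqrt(n) = 1.436 / sqrt(9) = 0.47866667
u_B = half_width / sqrt(3) = 1.321 / sqrt(3) = 0.76267971
uc = sqrt(u_A^2 + u_B^2) = sqrt(0.47866667^2 + 0.76267971^2) = 0.90044551
U = k * uc = 2.58 * 0.90044551
U = 2.3231

2.3231


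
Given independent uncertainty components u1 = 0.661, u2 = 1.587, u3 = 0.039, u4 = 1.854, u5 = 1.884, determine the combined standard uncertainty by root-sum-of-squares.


uc = sqrt(0.661^2 + 1.587^2 + 0.039^2 + 1.854^2 + 1.884^2)
uc = sqrt(9.943783)
uc = 3.1534

3.1534


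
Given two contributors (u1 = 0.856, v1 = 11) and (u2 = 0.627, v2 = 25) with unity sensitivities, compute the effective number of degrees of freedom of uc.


uc = sqrt(u1^2 + u2^2) = sqrt(0.856^2 + 0.627^2) = 1.0610679
v_eff = uc^4 / (u1^4/v1 + u2^4/v2)
= 1.0610679^4 / (0.856^4/11 + 0.627^4/25)
= 1.2675722 / 0.054991293
v_eff = 23.0504

23.0504


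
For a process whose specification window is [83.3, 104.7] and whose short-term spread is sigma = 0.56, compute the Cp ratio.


Cp = (USL - LSL) / (6 * sigma)
= (104.7 - 83.3) / (6 * 0.56)
= 21.4000 / 3.3600
= 6.3690

6.3690


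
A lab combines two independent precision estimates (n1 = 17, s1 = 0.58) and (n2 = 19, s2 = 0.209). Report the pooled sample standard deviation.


s_p = sqrt(((n1-1)*s1^2 + (n2-1)*s2^2) / (n1+n2-2))
numerator = (17-1)*0.58^2 + (19-1)*0.209^2 = 5.3824 + 0.786258 = 6.168658
denominator = 17 + 19 - 2 = 34
s_p^2 = 6.168658 / 34 = 0.18143112
s_p = sqrt(0.18143112) = 0.4259

0.4259


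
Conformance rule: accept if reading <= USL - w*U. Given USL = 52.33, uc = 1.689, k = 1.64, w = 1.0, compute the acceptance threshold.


U = k * uc = 1.64 * 1.689 = 2.76996
guard band g = w * U = 1.0 * 2.76996 = 2.76996
AL = USL - g = 52.33 - 2.76996
AL = 49.5600

49.5600


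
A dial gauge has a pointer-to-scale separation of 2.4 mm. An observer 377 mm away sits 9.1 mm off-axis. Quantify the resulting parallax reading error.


error = h * offset / d
= 2.4 * 9.1 / 377
= 0.0579

0.0579


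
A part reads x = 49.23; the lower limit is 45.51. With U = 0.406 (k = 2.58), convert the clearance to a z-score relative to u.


u = U / k = 0.406 / 2.58 = 0.15736434
margin = |LSL - x| = |45.51 - 49.23| = 3.72
z = margin / u = 3.72 / 0.15736434
z = 23.6394

23.6394


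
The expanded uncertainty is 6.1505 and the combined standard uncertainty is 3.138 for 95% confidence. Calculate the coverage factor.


k = U / uc
k = 6.1505 / 3.138
k = 1.96

1.96


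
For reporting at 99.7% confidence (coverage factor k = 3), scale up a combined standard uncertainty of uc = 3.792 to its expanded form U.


U = k * uc
U = 3 * 3.792
U = 11.3760

11.3760


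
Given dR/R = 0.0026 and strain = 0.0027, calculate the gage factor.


GF = (dR/R) / epsilon
= 0.0026 / 0.0027
= 0.9630

0.9630


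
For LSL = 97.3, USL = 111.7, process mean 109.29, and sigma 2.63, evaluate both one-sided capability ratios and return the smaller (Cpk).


Cpu = (USL - mean) / (3*sigma) = (111.7 - 109.29) / (3*2.63) = 0.3054
Cpl = (mean - LSL) / (3*sigma) = (109.29 - 97.3) / (3*2.63) = 1.5196
Cpk = min(Cpu, Cpl) = 0.3054

0.3054


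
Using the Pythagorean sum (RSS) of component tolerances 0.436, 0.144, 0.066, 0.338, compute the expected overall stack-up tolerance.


RSS = sqrt(0.436^2 + 0.144^2 + 0.066^2 + 0.338^2)
= sqrt(0.329432)
= 0.5740

0.5740


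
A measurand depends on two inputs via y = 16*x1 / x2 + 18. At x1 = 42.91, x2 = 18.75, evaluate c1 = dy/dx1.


y = 16*x1 / x2 + 18
dy/dx1 = 16/x2
Evaluate at x2 = 18.75: c1 = 16 / 18.75
c1 = 0.8533

0.8533


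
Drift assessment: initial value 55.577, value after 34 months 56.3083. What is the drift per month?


rate = (v2 - v1) / months
= (56.3083 - 55.577) / 34
= 0.7313 / 34
= 0.0215

0.0215


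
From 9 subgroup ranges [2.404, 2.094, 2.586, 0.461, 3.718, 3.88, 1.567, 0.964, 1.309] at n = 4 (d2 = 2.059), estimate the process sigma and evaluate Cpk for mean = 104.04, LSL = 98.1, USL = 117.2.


R_bar = (2.404 + 2.094 + 2.586 + 0.461 + 3.718 + 3.88 + 1.567 + 0.964 + 1.309) / 9 = 2.1092222
sigma = R_bar / d2 = 2.1092222 / 2.059 = 1.0243915
Cp = (USL - LSL)/(6*sigma) = (117.2 - 98.1)/(6*1.0243915) = 3.1075
Cpu = (117.2 - 104.04)/(3*1.0243915) = 4.2822
Cpl = (104.04 - 98.1)/(3*1.0243915) = 1.9329
Cpk = min(Cpu, Cpl) = 1.9329

1.9329


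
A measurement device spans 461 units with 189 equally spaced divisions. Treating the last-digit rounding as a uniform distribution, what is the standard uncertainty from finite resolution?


resolution = range / divisions
resolution = 461 / 189 = 2.4391534
u_res = resolution / (2*sqrt(3))
u_res = 2.4391534 / 3.4641016
u_res = 0.7041

0.7041


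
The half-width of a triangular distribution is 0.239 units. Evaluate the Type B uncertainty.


u_B = half_width / sqrt(6)
u_B = 0.239 / 2.4494897
u_B = 0.0976

0.0976


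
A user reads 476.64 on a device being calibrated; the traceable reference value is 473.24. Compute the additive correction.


Correction = standard - reading
= 473.24 - 476.64
= -3.4000

-3.4000


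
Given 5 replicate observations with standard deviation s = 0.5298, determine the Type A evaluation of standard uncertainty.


u_A = s / sqrt(n)
u_A = 0.5298 / sqrt(5)
u_A = 0.5298 / 2.236068
u_A = 0.2369

0.2369


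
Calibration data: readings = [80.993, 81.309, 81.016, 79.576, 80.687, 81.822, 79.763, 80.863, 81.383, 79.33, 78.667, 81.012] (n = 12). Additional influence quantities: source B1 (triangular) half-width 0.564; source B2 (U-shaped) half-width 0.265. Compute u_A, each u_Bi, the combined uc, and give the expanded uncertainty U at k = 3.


mean = (80.993 + 81.309 + 81.016 + 79.576 + 80.687 + 81.822 + 79.763 + 80.863 + 81.383 + 79.33 + 78.667 + 81.012) / 12 = 80.53508333
s = sqrt(sum((x - mean)^2)/(n-1)) = 0.96441244
u_A = s / sqrt(n) = 0.96441244 / sqrt(12) = 0.27840189
u_B1 = 0.564 / sqrt(6) = 0.23025204
u_B2 = 0.265 / sqrt(2) = 0.1873833
uc = sqrt(0.27840189^2 + 0.23025204^2 + 0.1873833^2) = 0.40698417
U = k * uc = 3 * 0.40698417
U = 1.2210

1.2210


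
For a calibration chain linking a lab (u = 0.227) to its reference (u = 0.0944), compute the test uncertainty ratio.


TUR = u_lab / u_ref
= 0.227 / 0.0944
= 2.4047

2.4047


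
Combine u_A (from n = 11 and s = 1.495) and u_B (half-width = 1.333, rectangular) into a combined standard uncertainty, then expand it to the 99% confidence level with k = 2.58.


u_A = s / sqrt(n) = 1.495 / sqrt(11) = 0.45075946
u_B = half_width / sqrt(3) = 1.333 / sqrt(3) = 0.76960791
uc = sqrt(u_A^2 + u_B^2) = sqrt(0.45075946^2 + 0.76960791^2) = 0.89189709
U = k * uc = 2.58 * 0.89189709
U = 2.3011

2.3011


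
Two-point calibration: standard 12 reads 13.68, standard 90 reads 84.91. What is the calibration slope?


slope = (y2 - y1) / (x2 - x1)
= (84.91 - 13.68) / (90 - 12)
= 71.2300 / 78
= 0.9132

0.9132


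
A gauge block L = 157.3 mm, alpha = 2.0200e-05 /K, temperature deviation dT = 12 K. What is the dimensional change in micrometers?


dL = L * alpha * dT
= 157.3 * 2.0200e-05 * 12
= 0.0381295 mm
dL_um = 0.0381295 * 1000 = 38.1295 um

38.1295


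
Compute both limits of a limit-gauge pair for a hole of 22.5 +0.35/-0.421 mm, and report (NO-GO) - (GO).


GO = nominal - lower_tol (smallest hole = maximum material condition)
GO = 22.5 - 0.421 = 22.079
NO-GO = nominal + upper_tol (largest hole = least material condition)
NO-GO = 22.5 + 0.35 = 22.85
spread = NO-GO - GO = 22.85 - 22.079 = 0.7710

0.7710


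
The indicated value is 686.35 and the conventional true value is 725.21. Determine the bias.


Systematic error = measured - true
= 686.35 - 725.21
= -38.8600

-38.8600


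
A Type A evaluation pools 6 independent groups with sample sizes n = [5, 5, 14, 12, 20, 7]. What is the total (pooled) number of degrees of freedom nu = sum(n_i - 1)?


nu = sum_i (n_i - 1)
nu = ((5 - 1) + (5 - 1) + (14 - 1) + (12 - 1) + (20 - 1) + (7 - 1))
nu = 4 + 4 + 13 + 11 + 19 + 6
nu = 57

57


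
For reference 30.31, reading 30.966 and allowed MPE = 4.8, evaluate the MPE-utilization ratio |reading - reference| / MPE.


e = indication - reference = 30.966 - 30.31 = 0.6560
|e| = 0.6560
ratio = |e| / MPE = 0.6560 / 4.8
ratio = 0.1367

0.1367


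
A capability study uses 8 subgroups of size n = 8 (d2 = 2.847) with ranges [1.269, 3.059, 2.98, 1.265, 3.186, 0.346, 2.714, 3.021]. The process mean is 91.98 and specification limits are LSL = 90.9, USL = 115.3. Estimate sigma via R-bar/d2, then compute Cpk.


R_bar = (1.269 + 3.059 + 2.98 + 1.265 + 3.186 + 0.346 + 2.714 + 3.021) / 8 = 2.23
sigma = R_bar / d2 = 2.23 / 2.847 = 0.78328065
Cp = (USL - LSL)/(6*sigma) = (115.3 - 90.9)/(6*0.78328065) = 5.1918
Cpu = (115.3 - 91.98)/(3*0.78328065) = 9.9241
Cpl = (91.98 - 90.9)/(3*0.78328065) = 0.4596
Cpk = min(Cpu, Cpl) = 0.4596

0.4596


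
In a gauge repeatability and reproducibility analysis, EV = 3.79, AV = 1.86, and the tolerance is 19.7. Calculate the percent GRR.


GRR = sqrt(EV^2 + AV^2) = sqrt(3.79^2 + 1.86^2) = 4.2218124
%GRR = GRR / tol * 100 = 4.2218124 / 19.7 * 100
%GRR = 21.4305

21.4305


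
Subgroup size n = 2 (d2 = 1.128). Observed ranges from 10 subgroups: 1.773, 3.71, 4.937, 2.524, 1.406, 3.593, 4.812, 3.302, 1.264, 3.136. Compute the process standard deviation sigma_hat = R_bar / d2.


R_bar = (1.773 + 3.71 + 4.937 + 2.524 + 1.406 + 3.593 + 4.812 + 3.302 + 1.264 + 3.136) / 10
R_bar = 30.457 / 10 = 3.0457
sigma_hat = R_bar / d2 = 3.0457 / 1.128 = 2.7001

2.7001


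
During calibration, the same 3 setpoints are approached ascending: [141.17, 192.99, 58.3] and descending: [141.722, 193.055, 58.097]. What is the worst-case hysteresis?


|141.17 - 141.722| = 0.5520
|192.99 - 193.055| = 0.0650
|58.3 - 58.097| = 0.2030
hysteresis = max(diffs) = 0.5520

0.5520


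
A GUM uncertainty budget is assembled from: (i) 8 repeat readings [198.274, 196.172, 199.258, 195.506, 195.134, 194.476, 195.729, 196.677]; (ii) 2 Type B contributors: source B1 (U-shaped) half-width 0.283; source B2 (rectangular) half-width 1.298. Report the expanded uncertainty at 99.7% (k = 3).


mean = (198.274 + 196.172 + 199.258 + 195.506 + 195.134 + 194.476 + 195.729 + 196.677) / 8 = 196.40325
s = sqrt(sum((x - mean)^2)/(n-1)) = 1.6196418
u_A = s / sqrt(n) = 1.6196418 / sqrt(8) = 0.57262985
u_B1 = 0.283 / sqrt(2) = 0.20011122
u_B2 = 1.298 / sqrt(3) = 0.74940065
uc = sqrt(0.57262985^2 + 0.20011122^2 + 0.74940065^2) = 0.96413214
U = k * uc = 3 * 0.96413214
U = 2.8924

2.8924


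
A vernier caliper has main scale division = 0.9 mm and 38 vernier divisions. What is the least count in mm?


LC = MSD / n_div
= 0.9 / 38
= 0.0237

0.0237


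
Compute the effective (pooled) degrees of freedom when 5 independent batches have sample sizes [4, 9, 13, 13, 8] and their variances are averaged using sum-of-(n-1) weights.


nu = sum_i (n_i - 1)
nu = ((4 - 1) + (9 - 1) + (13 - 1) + (13 - 1) + (8 - 1))
nu = 3 + 8 + 12 + 12 + 7
nu = 42

42


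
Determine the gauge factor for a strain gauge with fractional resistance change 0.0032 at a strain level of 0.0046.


GF = (dR/R) / epsilon
= 0.0032 / 0.0046
= 0.6957

0.6957


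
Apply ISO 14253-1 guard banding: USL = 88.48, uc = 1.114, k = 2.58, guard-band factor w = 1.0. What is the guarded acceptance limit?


U = k * uc = 2.58 * 1.114 = 2.87412
guard band g = w * U = 1.0 * 2.87412 = 2.87412
AL = USL - g = 88.48 - 2.87412
AL = 85.6059

85.6059


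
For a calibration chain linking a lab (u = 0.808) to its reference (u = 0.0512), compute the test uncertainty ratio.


TUR = u_lab / u_ref
= 0.808 / 0.0512
= 15.7812

15.7812


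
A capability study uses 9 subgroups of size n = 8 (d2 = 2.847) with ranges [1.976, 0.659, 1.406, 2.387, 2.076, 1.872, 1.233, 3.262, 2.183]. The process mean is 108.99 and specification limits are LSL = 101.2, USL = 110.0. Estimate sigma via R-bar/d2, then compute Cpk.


R_bar = (1.976 + 0.659 + 1.406 + 2.387 + 2.076 + 1.872 + 1.233 + 3.262 + 2.183) / 9 = 1.8948889
sigma = R_bar / d2 = 1.8948889 / 2.847 = 0.6655739
Cp = (USL - LSL)/(6*sigma) = (110.0 - 101.2)/(6*0.6655739) = 2.2036
Cpu = (110.0 - 108.99)/(3*0.6655739) = 0.5058
Cpl = (108.99 - 101.2)/(3*0.6655739) = 3.9014
Cpk = min(Cpu, Cpl) = 0.5058

0.5058


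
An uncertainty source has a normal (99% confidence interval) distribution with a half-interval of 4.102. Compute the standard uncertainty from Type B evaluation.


u_B = half_width / 2.576
u_B = 4.102 / 2.576
u_B = 1.5924

1.5924


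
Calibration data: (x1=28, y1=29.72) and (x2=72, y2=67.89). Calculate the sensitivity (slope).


slope = (y2 - y1) / (x2 - x1)
= (67.89 - 29.72) / (72 - 28)
= 38.1700 / 44
= 0.8675

0.8675


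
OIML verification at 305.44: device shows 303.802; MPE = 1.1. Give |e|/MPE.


e = indication - reference = 303.802 - 305.44 = -1.6380
|e| = 1.6380
ratio = |e| / MPE = 1.6380 / 1.1
ratio = 1.4891

1.4891


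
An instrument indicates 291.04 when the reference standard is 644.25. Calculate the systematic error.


Systematic error = measured - true
= 291.04 - 644.25
= -353.2100

-353.2100


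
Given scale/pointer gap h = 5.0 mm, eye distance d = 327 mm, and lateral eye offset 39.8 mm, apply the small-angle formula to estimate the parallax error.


error = h * offset / d
= 5.0 * 39.8 / 327
= 0.6086

0.6086


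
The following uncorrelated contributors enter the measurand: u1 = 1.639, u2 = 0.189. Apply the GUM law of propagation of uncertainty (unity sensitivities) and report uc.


uc = sqrt(1.639^2 + 0.189^2)
uc = sqrt(2.722042)
uc = 1.6499

1.6499


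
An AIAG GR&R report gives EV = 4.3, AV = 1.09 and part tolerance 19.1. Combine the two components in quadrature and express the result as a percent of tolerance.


GRR = sqrt(EV^2 + AV^2) = sqrt(4.3^2 + 1.09^2) = 4.4360005
%GRR = GRR / tol * 100 = 4.4360005 / 19.1 * 100
%GRR = 23.2251

23.2251


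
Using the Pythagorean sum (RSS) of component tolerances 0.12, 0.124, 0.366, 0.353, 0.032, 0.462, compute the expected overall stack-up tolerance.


RSS = sqrt(0.12^2 + 0.124^2 + 0.366^2 + 0.353^2 + 0.032^2 + 0.462^2)
= sqrt(0.502809)
= 0.7091

0.7091


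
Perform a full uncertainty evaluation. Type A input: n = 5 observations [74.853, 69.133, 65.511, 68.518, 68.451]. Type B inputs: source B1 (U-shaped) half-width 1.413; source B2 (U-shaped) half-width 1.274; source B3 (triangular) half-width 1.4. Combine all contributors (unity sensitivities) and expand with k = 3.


mean = (74.853 + 69.133 + 65.511 + 68.518 + 68.451) / 5 = 69.2932
s = sqrt(sum((x - mean)^2)/(n-1)) = 3.4114628
u_A = s / sqrt(n) = 3.4114628 / sqrt(5) = 1.5256525
u_B1 = 1.413 / sqrt(2) = 0.99914188
u_B2 = 1.274 / sqrt(2) = 0.90085404
u_B3 = 1.4 / sqrt(6) = 0.57154761
uc = sqrt(1.5256525^2 + 0.99914188^2 + 0.90085404^2 + 0.57154761^2) = 2.1128428
U = k * uc = 3 * 2.1128428
U = 6.3385

6.3385


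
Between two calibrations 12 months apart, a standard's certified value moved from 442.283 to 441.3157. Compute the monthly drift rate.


rate = (v2 - v1) / months
= (441.3157 - 442.283) / 12
= -0.9673 / 12
= -0.0806

-0.0806


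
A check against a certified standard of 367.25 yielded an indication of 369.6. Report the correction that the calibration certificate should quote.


Correction = standard - reading
= 367.25 - 369.6
= -2.3500

-2.3500


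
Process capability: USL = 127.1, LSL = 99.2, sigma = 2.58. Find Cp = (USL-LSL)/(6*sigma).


Cp = (USL - LSL) / (6 * sigma)
= (127.1 - 99.2) / (6 * 2.58)
= 27.9000 / 15.4800
= 1.8023

1.8023


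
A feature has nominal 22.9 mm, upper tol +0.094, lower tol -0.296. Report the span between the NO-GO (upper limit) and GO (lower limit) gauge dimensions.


GO = nominal - lower_tol (smallest hole = maximum material condition)
GO = 22.9 - 0.296 = 22.604
NO-GO = nominal + upper_tol (largest hole = least material condition)
NO-GO = 22.9 + 0.094 = 22.994
spread = NO-GO - GO = 22.994 - 22.604 = 0.3900

0.3900


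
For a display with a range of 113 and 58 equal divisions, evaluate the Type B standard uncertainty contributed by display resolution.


resolution = range / divisions
resolution = 113 / 58 = 1.9482759
u_res = resolution / (2*sqrt(3))
u_res = 1.9482759 / 3.4641016
u_res = 0.5624

0.5624


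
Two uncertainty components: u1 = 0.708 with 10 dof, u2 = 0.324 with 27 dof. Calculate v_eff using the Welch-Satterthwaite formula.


uc = sqrt(u1^2 + u2^2) = sqrt(0.708^2 + 0.324^2) = 0.77861415
v_eff = uc^4 / (u1^4/v1 + u2^4/v2)
= 0.77861415^4 / (0.708^4/10 + 0.324^4/27)
= 0.36752693 / 0.025534706
v_eff = 14.3932

14.3932


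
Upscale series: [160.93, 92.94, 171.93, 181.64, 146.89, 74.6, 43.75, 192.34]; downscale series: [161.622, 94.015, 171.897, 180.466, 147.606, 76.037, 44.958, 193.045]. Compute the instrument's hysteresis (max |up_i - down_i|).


|160.93 - 161.622| = 0.6920
|92.94 - 94.015| = 1.0750
|171.93 - 171.897| = 0.0330
|181.64 - 180.466| = 1.1740
|146.89 - 147.606| = 0.7160
|74.6 - 76.037| = 1.4370
|43.75 - 44.958| = 1.2080
|192.34 - 193.045| = 0.7050
hysteresis = max(diffs) = 1.4370

1.4370


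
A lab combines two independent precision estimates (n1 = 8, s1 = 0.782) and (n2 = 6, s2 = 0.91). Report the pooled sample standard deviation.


s_p = sqrt(((n1-1)*s1^2 + (n2-1)*s2^2) / (n1+n2-2))
numerator = (8-1)*0.782^2 + (6-1)*0.91^2 = 4.280668 + 4.1405 = 8.421168
denominator = 8 + 6 - 2 = 12
s_p^2 = 8.421168 / 12 = 0.701764
s_p = sqrt(0.701764) = 0.8377

0.8377


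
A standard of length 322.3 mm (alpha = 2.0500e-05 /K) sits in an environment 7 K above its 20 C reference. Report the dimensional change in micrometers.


dL = L * alpha * dT
= 322.3 * 2.0500e-05 * 7
= 0.0462501 mm
dL_um = 0.0462501 * 1000 = 46.2501 um

46.2501


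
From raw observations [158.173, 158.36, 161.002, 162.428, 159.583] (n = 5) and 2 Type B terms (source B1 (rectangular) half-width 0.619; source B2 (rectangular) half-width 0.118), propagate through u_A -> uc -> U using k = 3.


mean = (158.173 + 158.36 + 161.002 + 162.428 + 159.583) / 5 = 159.9092
s = sqrt(sum((x - mean)^2)/(n-1)) = 1.8068884
u_A = s / sqrt(n) = 1.8068884 / sqrt(5) = 0.80806506
u_B1 = 0.619 / sqrt(3) = 0.35737982
u_B2 = 0.118 / sqrt(3) = 0.068127332
uc = sqrt(0.80806506^2 + 0.35737982^2 + 0.068127332^2) = 0.88618892
U = k * uc = 3 * 0.88618892
U = 2.6586

2.6586


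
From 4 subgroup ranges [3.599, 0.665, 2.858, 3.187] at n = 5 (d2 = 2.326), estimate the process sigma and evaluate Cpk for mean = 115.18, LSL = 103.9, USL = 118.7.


R_bar = (3.599 + 0.665 + 2.858 + 3.187) / 4 = 2.57725
sigma = R_bar / d2 = 2.57725 / 2.326 = 1.1080181
Cp = (USL - LSL)/(6*sigma) = (118.7 - 103.9)/(6*1.1080181) = 2.2262
Cpu = (118.7 - 115.18)/(3*1.1080181) = 1.0589
Cpl = (115.18 - 103.9)/(3*1.1080181) = 3.3934
Cpk = min(Cpu, Cpl) = 1.0589

1.0589


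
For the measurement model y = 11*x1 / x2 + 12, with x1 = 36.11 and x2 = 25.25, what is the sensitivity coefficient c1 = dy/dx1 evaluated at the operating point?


y = 11*x1 / x2 + 12
dy/dx1 = 11/x2
Evaluate at x2 = 25.25: c1 = 11 / 25.25
c1 = 0.4356

0.4356


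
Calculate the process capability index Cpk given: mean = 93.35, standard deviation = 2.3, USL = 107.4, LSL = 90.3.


Cpu = (USL - mean) / (3*sigma) = (107.4 - 93.35) / (3*2.3) = 2.0362
Cpl = (mean - LSL) / (3*sigma) = (93.35 - 90.3) / (3*2.3) = 0.4420
Cpk = min(Cpu, Cpl) = 0.4420

0.4420


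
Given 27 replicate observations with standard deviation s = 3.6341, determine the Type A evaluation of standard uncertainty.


u_A = s / sqrt(n)
u_A = 3.6341 / sqrt(27)
u_A = 3.6341 / 5.1961524
u_A = 0.6994

0.6994


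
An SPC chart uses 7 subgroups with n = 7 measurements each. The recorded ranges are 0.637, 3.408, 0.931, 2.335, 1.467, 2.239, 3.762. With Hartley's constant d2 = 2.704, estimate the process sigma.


R_bar = (0.637 + 3.408 + 0.931 + 2.335 + 1.467 + 2.239 + 3.762) / 7
R_bar = 14.779 / 7 = 2.1112857
sigma_hat = R_bar / d2 = 2.1112857 / 2.704 = 0.7808

0.7808


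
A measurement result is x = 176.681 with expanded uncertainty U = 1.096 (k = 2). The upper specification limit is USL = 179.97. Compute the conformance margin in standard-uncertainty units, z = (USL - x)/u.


u = U / k = 1.096 / 2 = 0.548
margin = |USL - x| = |179.97 - 176.681| = 3.289
z = margin / u = 3.289 / 0.548
z = 6.0018

6.0018


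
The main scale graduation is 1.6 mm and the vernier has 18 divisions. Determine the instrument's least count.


LC = MSD / n_div
= 1.6 / 18
= 0.0889

0.0889


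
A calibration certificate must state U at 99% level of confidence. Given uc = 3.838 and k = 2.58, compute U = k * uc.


U = k * uc
U = 2.58 * 3.838
U = 9.9020

9.9020


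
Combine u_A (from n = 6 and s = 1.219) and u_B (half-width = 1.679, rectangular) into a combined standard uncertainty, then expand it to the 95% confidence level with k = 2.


u_A = s / sqrt(n) = 1.219 / sqrt(6) = 0.49765467
u_B = half_width / sqrt(3) = 1.679 / sqrt(3) = 0.9693711
uc = sqrt(u_A^2 + u_B^2) = sqrt(0.49765467^2 + 0.9693711^2) = 1.0896515
U = k * uc = 2 * 1.0896515
U = 2.1793

2.1793


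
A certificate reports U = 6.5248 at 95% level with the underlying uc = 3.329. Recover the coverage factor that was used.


k = U / uc
k = 6.5248 / 3.329
k = 1.96

1.96


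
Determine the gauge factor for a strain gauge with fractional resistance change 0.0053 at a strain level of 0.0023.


GF = (dR/R) / epsilon
= 0.0053 / 0.0023
= 2.3043

2.3043


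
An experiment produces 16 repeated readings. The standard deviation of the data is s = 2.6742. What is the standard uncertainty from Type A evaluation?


u_A = s / sqrt(n)
u_A = 2.6742 / sqrt(16)
u_A = 2.6742 / 4
u_A = 0.6685

0.6685


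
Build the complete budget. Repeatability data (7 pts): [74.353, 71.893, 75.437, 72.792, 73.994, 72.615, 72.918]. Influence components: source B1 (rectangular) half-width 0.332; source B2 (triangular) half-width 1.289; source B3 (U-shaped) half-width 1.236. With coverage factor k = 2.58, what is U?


mean = (74.353 + 71.893 + 75.437 + 72.792 + 73.994 + 72.615 + 72.918) / 7 = 73.42885714
s = sqrt(sum((x - mean)^2)/(n-1)) = 1.2175006
u_A = s / sqrt(n) = 1.2175006 / sqrt(7) = 0.46017197
u_B1 = 0.332 / sqrt(3) = 0.19168029
u_B2 = 1.289 / sqrt(6) = 0.52623205
u_B3 = 1.236 / sqrt(2) = 0.87398398
uc = sqrt(0.46017197^2 + 0.19168029^2 + 0.52623205^2 + 0.87398398^2) = 1.1354593
U = k * uc = 2.58 * 1.1354593
U = 2.9295

2.9295


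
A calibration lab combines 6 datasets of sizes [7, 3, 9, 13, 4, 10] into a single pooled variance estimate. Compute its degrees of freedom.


nu = sum_i (n_i - 1)
nu = ((7 - 1) + (3 - 1) + (9 - 1) + (13 - 1) + (4 - 1) + (10 - 1))
nu = 6 + 2 + 8 + 12 + 3 + 9
nu = 40

40


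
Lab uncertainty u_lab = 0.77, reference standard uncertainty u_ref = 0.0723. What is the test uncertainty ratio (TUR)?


TUR = u_lab / u_ref
= 0.77 / 0.0723
= 10.6501

10.6501


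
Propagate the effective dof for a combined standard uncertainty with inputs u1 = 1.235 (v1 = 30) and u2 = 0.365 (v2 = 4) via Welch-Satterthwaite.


uc = sqrt(u1^2 + u2^2) = sqrt(1.235^2 + 0.365^2) = 1.2878082
v_eff = uc^4 / (u1^4/v1 + u2^4/v2)
= 1.2878082^4 / (1.235^4/30 + 0.365^4/4)
= 2.7504563 / 0.081980935
v_eff = 33.5500

33.5500


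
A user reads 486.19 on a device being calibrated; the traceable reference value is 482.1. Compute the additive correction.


Correction = standard - reading
= 482.1 - 486.19
= -4.0900

-4.0900


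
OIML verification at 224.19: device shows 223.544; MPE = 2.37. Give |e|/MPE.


e = indication - reference = 223.544 - 224.19 = -0.6460
|e| = 0.6460
ratio = |e| / MPE = 0.6460 / 2.37
ratio = 0.2726

0.2726


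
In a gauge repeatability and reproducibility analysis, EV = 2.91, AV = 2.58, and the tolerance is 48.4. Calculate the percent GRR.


GRR = sqrt(EV^2 + AV^2) = sqrt(2.91^2 + 2.58^2) = 3.889023
%GRR = GRR / tol * 100 = 3.889023 / 48.4 * 100
%GRR = 8.0352

8.0352


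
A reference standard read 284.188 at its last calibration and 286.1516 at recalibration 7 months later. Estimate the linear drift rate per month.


rate = (v2 - v1) / months
= (286.1516 - 284.188) / 7
= 1.9636 / 7
= 0.2805

0.2805


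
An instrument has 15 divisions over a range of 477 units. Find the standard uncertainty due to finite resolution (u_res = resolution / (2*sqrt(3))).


resolution = range / divisions
resolution = 477 / 15 = 31.8
u_res = resolution / (2*sqrt(3))
u_res = 31.8 / 3.4641016
u_res = 9.1799

9.1799


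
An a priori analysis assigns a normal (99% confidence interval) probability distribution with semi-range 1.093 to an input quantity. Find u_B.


u_B = half_width / 2.576
u_B = 1.093 / 2.576
u_B = 0.4243

0.4243


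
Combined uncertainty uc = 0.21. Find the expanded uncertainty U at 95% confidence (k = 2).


U = k * uc
U = 2 * 0.21
U = 0.4200

0.4200


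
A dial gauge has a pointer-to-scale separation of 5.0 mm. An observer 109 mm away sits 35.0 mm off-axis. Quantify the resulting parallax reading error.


error = h * offset / d
= 5.0 * 35.0 / 109
= 1.6055

1.6055


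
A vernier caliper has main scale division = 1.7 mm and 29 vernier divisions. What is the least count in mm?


LC = MSD / n_div
= 1.7 / 29
= 0.0586

0.0586


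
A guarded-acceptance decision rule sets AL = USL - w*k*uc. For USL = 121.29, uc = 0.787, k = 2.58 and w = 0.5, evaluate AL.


U = k * uc = 2.58 * 0.787 = 2.03046
guard band g = w * U = 0.5 * 2.03046 = 1.01523
AL = USL - g = 121.29 - 1.01523
AL = 120.2748

120.2748


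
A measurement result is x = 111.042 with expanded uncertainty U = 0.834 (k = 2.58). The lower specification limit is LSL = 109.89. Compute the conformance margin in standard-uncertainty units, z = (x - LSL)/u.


u = U / k = 0.834 / 2.58 = 0.32325581
margin = |LSL - x| = |109.89 - 111.042| = 1.152
z = margin / u = 1.152 / 0.32325581
z = 3.5637

3.5637


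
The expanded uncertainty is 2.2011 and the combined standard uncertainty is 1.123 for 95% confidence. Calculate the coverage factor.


k = U / uc
k = 2.2011 / 1.123
k = 1.96

1.96


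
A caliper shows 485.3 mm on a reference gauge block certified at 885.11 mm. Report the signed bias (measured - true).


Systematic error = measured - true
= 485.3 - 885.11
= -399.8100

-399.8100


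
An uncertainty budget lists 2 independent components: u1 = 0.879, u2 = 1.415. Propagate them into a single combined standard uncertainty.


uc = sqrt(0.879^2 + 1.415^2)
uc = sqrt(2.774866)
uc = 1.6658

1.6658


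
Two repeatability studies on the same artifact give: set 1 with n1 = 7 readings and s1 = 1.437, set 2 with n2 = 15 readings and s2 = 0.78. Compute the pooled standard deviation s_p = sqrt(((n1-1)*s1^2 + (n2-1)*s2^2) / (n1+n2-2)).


s_p = sqrt(((n1-1)*s1^2 + (n2-1)*s2^2) / (n1+n2-2))
numerator = (7-1)*1.437^2 + (15-1)*0.78^2 = 12.389814 + 8.5176 = 20.907414
denominator = 7 + 15 - 2 = 20
s_p^2 = 20.907414 / 20 = 1.0453707
s_p = sqrt(1.0453707) = 1.0224

1.0224


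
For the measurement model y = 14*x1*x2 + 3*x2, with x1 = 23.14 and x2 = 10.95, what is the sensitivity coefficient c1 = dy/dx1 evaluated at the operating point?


y = 14*x1*x2 + 3*x2
dy/dx1 = 14*x2
Evaluate at x2 = 10.95: c1 = 14 * 10.95
c1 = 153.3000

153.3000


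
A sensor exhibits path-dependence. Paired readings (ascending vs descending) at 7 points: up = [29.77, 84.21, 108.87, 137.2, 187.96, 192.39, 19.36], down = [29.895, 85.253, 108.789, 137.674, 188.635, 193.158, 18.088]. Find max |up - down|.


|29.77 - 29.895| = 0.1250
|84.21 - 85.253| = 1.0430
|108.87 - 108.789| = 0.0810
|137.2 - 137.674| = 0.4740
|187.96 - 188.635| = 0.6750
|192.39 - 193.158| = 0.7680
|19.36 - 18.088| = 1.2720
hysteresis = max(diffs) = 1.2720

1.2720


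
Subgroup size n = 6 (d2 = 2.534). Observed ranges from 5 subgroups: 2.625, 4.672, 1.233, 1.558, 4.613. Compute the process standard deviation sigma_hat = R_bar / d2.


R_bar = (2.625 + 4.672 + 1.233 + 1.558 + 4.613) / 5
R_bar = 14.701 / 5 = 2.9402
sigma_hat = R_bar / d2 = 2.9402 / 2.534 = 1.1603

1.1603


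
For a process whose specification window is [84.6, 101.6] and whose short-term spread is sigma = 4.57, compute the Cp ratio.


Cp = (USL - LSL) / (6 * sigma)
= (101.6 - 84.6) / (6 * 4.57)
= 17.0000 / 27.4200
= 0.6200

0.6200


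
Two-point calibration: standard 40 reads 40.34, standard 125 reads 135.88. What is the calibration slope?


slope = (y2 - y1) / (x2 - x1)
= (135.88 - 40.34) / (125 - 40)
= 95.5400 / 85
= 1.1240

1.1240


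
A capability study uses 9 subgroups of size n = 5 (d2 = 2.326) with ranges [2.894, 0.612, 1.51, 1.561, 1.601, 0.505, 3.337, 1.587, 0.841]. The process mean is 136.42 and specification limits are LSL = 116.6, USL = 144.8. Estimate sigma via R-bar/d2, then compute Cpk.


R_bar = (2.894 + 0.612 + 1.51 + 1.561 + 1.601 + 0.505 + 3.337 + 1.587 + 0.841) / 9 = 1.6053333
sigma = R_bar / d2 = 1.6053333 / 2.326 = 0.69016909
Cp = (USL - LSL)/(6*sigma) = (144.8 - 116.6)/(6*0.69016909) = 6.8099
Cpu = (144.8 - 136.42)/(3*0.69016909) = 4.0473
Cpl = (136.42 - 116.6)/(3*0.69016909) = 9.5725
Cpk = min(Cpu, Cpl) = 4.0473

4.0473


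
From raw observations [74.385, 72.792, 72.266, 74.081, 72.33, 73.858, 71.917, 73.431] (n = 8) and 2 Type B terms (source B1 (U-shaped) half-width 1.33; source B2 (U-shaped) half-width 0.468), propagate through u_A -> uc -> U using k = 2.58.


mean = (74.385 + 72.792 + 72.266 + 74.081 + 72.33 + 73.858 + 71.917 + 73.431) / 8 = 73.1325
s = sqrt(sum((x - mean)^2)/(n-1)) = 0.93136382
u_A = s / sqrt(n) = 0.93136382 / sqrt(8) = 0.32928684
u_B1 = 1.33 / sqrt(2) = 0.94045202
u_B2 = 0.468 / sqrt(2) = 0.33092597
uc = sqrt(0.32928684^2 + 0.94045202^2 + 0.33092597^2) = 1.0499485
U = k * uc = 2.58 * 1.0499485
U = 2.7089

2.7089


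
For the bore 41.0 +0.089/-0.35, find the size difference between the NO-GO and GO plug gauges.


GO = nominal - lower_tol (smallest hole = maximum material condition)
GO = 41.0 - 0.35 = 40.65
NO-GO = nominal + upper_tol (largest hole = least material condition)
NO-GO = 41.0 + 0.089 = 41.089
spread = NO-GO - GO = 41.089 - 40.65 = 0.4390

0.4390


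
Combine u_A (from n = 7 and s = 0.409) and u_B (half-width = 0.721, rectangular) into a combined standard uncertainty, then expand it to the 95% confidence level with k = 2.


u_A = s / sqrt(n) = 0.409 / sqrt(7) = 0.15458747
u_B = half_width / sqrt(3) = 0.721 / sqrt(3) = 0.41626954
uc = sqrt(u_A^2 + u_B^2) = sqrt(0.15458747^2 + 0.41626954^2) = 0.44404686
U = k * uc = 2 * 0.44404686
U = 0.8881

0.8881


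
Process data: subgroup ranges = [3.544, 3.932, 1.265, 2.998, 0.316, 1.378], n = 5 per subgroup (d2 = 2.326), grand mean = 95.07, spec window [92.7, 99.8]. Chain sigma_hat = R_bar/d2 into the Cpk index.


R_bar = (3.544 + 3.932 + 1.265 + 2.998 + 0.316 + 1.378) / 6 = 2.2388333
sigma = R_bar / d2 = 2.2388333 / 2.326 = 0.96252506
Cp = (USL - LSL)/(6*sigma) = (99.8 - 92.7)/(6*0.96252506) = 1.2294
Cpu = (99.8 - 95.07)/(3*0.96252506) = 1.6381
Cpl = (95.07 - 92.7)/(3*0.96252506) = 0.8208
Cpk = min(Cpu, Cpl) = 0.8208

0.8208


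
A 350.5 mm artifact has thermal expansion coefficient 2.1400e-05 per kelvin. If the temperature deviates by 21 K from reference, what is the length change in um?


dL = L * alpha * dT
= 350.5 * 2.1400e-05 * 21
= 0.1575147 mm
dL_um = 0.1575147 * 1000 = 157.5147 um

157.5147


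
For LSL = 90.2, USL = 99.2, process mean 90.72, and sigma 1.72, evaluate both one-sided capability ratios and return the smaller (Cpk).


Cpu = (USL - mean) / (3*sigma) = (99.2 - 90.72) / (3*1.72) = 1.6434
Cpl = (mean - LSL) / (3*sigma) = (90.72 - 90.2) / (3*1.72) = 0.1008
Cpk = min(Cpu, Cpl) = 0.1008

0.1008


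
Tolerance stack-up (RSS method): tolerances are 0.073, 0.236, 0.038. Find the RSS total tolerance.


RSS = sqrt(0.073^2 + 0.236^2 + 0.038^2)
= sqrt(0.062469)
= 0.2499

0.2499


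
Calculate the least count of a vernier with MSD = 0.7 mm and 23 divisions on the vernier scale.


LC = MSD / n_div
= 0.7 / 23
= 0.0304

0.0304


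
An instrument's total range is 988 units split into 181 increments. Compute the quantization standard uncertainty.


resolution = range / divisions
resolution = 988 / 181 = 5.4585635
u_res = resolution / (2*sqrt(3))
u_res = 5.4585635 / 3.4641016
u_res = 1.5758

1.5758


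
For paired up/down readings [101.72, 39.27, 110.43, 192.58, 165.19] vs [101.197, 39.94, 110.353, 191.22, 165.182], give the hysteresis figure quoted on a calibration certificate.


|101.72 - 101.197| = 0.5230
|39.27 - 39.94| = 0.6700
|110.43 - 110.353| = 0.0770
|192.58 - 191.22| = 1.3600
|165.19 - 165.182| = 0.0080
hysteresis = max(diffs) = 1.3600

1.3600


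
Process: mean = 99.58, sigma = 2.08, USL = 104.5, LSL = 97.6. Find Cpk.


Cpu = (USL - mean) / (3*sigma) = (104.5 - 99.58) / (3*2.08) = 0.7885
Cpl = (mean - LSL) / (3*sigma) = (99.58 - 97.6) / (3*2.08) = 0.3173
Cpk = min(Cpu, Cpl) = 0.3173

0.3173


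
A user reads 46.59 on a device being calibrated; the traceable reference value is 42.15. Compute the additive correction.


Correction = standard - reading
= 42.15 - 46.59
= -4.4400

-4.4400


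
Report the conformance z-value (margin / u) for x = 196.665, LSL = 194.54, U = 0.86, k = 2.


u = U / k = 0.86 / 2 = 0.43
margin = |LSL - x| = |194.54 - 196.665| = 2.125
z = margin / u = 2.125 / 0.43
z = 4.9419

4.9419


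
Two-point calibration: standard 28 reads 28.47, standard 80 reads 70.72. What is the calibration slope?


slope = (y2 - y1) / (x2 - x1)
= (70.72 - 28.47) / (80 - 28)
= 42.2500 / 52
= 0.8125

0.8125


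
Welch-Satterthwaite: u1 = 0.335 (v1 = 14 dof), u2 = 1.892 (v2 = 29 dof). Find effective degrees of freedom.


uc = sqrt(u1^2 + u2^2) = sqrt(0.335^2 + 1.892^2) = 1.9214289
v_eff = uc^4 / (u1^4/v1 + u2^4/v2)
= 1.9214289^4 / (0.335^4/14 + 1.892^4/29)
= 13.630045 / 0.44276148
v_eff = 30.7842

30.7842


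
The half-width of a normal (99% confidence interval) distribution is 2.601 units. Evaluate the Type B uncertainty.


u_B = half_width / 2.576
u_B = 2.601 / 2.576
u_B = 1.0097

1.0097


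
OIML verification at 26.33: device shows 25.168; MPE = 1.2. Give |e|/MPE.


e = indication - reference = 25.168 - 26.33 = -1.1620
|e| = 1.1620
ratio = |e| / MPE = 1.1620 / 1.2
ratio = 0.9683

0.9683


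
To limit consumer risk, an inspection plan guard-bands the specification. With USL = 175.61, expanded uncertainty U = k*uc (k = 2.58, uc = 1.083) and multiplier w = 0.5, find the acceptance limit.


U = k * uc = 2.58 * 1.083 = 2.79414
guard band g = w * U = 0.5 * 2.79414 = 1.39707
AL = USL - g = 175.61 - 1.39707
AL = 174.2129

174.2129


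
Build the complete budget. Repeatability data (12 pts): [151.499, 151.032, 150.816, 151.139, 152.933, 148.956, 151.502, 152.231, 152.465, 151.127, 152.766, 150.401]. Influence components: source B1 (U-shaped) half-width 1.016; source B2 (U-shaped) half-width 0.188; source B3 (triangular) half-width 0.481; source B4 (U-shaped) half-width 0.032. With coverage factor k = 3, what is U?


mean = (151.499 + 151.032 + 150.816 + 151.139 + 152.933 + 148.956 + 151.502 + 152.231 + 152.465 + 151.127 + 152.766 + 150.401) / 12 = 151.4055833
s = sqrt(sum((x - mean)^2)/(n-1)) = 1.1139989
u_A = s / sqrt(n) = 1.1139989 / sqrt(12) = 0.32158378
u_B1 = 1.016 / sqrt(2) = 0.71842049
u_B2 = 0.188 / sqrt(2) = 0.13293607
u_B3 = 0.481 / sqrt(6) = 0.19636743
u_B4 = 0.032 / sqrt(2) = 0.022627417
uc = sqrt(0.32158378^2 + 0.71842049^2 + 0.13293607^2 + 0.19636743^2 + 0.022627417^2) = 0.82236749
U = k * uc = 3 * 0.82236749
U = 2.4671

2.4671


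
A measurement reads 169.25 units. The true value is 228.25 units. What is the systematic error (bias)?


Systematic error = measured - true
= 169.25 - 228.25
= -59.0000

-59.0000


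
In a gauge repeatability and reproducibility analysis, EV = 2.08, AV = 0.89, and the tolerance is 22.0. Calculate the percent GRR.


GRR = sqrt(EV^2 + AV^2) = sqrt(2.08^2 + 0.89^2) = 2.2624102
%GRR = GRR / tol * 100 = 2.2624102 / 22.0 * 100
%GRR = 10.2837

10.2837


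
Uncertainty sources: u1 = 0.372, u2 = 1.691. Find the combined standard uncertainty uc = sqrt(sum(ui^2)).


uc = sqrt(0.372^2 + 1.691^2)
uc = sqrt(2.997865)
uc = 1.7314

1.7314


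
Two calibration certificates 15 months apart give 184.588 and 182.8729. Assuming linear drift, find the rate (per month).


rate = (v2 - v1) / months
= (182.8729 - 184.588) / 15
= -1.7151 / 15
= -0.1143

-0.1143


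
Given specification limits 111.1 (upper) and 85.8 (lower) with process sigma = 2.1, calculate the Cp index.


Cp = (USL - LSL) / (6 * sigma)
= (111.1 - 85.8) / (6 * 2.1)
= 25.3000 / 12.6000
= 2.0079

2.0079
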